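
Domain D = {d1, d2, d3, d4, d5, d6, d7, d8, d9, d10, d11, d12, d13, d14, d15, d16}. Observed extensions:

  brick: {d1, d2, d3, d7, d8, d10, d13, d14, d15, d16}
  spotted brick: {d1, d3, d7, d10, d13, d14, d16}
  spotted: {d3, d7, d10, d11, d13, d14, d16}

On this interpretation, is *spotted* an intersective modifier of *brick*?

⟦spotted⟧ ∩ ⟦brick⟧ = {d3, d7, d10, d11, d13, d14, d16} ∩ {d1, d2, d3, d7, d8, d10, d13, d14, d15, d16} = {d3, d7, d10, d13, d14, d16}
Observed ⟦spotted brick⟧ = {d1, d3, d7, d10, d13, d14, d16}.
These differ, so the modifier is not intersective in this model.

no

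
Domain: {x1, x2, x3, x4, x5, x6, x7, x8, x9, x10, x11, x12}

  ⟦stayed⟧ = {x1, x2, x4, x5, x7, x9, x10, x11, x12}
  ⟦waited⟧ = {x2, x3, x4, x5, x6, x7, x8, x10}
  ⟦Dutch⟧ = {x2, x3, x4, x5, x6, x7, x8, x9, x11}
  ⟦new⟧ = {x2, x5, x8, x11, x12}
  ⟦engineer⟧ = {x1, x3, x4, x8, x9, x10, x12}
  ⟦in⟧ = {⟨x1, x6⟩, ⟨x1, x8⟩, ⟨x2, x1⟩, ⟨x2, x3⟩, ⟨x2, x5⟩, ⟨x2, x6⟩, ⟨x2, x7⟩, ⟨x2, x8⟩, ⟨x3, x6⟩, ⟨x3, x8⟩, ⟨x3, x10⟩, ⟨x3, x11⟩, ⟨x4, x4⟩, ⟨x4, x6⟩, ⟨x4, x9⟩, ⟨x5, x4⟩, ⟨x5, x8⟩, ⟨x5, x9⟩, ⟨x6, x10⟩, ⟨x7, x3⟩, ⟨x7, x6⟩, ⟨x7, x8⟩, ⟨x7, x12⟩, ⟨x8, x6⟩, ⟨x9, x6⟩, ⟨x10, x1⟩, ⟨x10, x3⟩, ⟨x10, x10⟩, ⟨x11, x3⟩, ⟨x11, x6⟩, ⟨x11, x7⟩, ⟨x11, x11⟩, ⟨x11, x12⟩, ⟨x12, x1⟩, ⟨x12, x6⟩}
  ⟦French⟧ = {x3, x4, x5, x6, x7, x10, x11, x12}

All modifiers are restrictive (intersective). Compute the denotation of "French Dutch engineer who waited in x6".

⟦who waited⟧ = ⟦waited⟧ = {x2, x3, x4, x5, x6, x7, x8, x10}
⟦in x6⟧ = {x : ⟨x, x6⟩ ∈ ⟦in⟧} = {x1, x2, x3, x4, x7, x8, x9, x11, x12}
⟦engineer⟧ = {x1, x3, x4, x8, x9, x10, x12}
… ∩ ⟦who waited⟧ = {x1, x3, x4, x8, x9, x10, x12} ∩ {x2, x3, x4, x5, x6, x7, x8, x10} = {x3, x4, x8, x10}
… ∩ ⟦in x6⟧ = {x3, x4, x8, x10} ∩ {x1, x2, x3, x4, x7, x8, x9, x11, x12} = {x3, x4, x8}
… ∩ ⟦French⟧ = {x3, x4, x8} ∩ {x3, x4, x5, x6, x7, x10, x11, x12} = {x3, x4}
… ∩ ⟦Dutch⟧ = {x3, x4} ∩ {x2, x3, x4, x5, x6, x7, x8, x9, x11} = {x3, x4}
So ⟦French Dutch engineer who waited in x6⟧ = {x3, x4}.

{x3, x4}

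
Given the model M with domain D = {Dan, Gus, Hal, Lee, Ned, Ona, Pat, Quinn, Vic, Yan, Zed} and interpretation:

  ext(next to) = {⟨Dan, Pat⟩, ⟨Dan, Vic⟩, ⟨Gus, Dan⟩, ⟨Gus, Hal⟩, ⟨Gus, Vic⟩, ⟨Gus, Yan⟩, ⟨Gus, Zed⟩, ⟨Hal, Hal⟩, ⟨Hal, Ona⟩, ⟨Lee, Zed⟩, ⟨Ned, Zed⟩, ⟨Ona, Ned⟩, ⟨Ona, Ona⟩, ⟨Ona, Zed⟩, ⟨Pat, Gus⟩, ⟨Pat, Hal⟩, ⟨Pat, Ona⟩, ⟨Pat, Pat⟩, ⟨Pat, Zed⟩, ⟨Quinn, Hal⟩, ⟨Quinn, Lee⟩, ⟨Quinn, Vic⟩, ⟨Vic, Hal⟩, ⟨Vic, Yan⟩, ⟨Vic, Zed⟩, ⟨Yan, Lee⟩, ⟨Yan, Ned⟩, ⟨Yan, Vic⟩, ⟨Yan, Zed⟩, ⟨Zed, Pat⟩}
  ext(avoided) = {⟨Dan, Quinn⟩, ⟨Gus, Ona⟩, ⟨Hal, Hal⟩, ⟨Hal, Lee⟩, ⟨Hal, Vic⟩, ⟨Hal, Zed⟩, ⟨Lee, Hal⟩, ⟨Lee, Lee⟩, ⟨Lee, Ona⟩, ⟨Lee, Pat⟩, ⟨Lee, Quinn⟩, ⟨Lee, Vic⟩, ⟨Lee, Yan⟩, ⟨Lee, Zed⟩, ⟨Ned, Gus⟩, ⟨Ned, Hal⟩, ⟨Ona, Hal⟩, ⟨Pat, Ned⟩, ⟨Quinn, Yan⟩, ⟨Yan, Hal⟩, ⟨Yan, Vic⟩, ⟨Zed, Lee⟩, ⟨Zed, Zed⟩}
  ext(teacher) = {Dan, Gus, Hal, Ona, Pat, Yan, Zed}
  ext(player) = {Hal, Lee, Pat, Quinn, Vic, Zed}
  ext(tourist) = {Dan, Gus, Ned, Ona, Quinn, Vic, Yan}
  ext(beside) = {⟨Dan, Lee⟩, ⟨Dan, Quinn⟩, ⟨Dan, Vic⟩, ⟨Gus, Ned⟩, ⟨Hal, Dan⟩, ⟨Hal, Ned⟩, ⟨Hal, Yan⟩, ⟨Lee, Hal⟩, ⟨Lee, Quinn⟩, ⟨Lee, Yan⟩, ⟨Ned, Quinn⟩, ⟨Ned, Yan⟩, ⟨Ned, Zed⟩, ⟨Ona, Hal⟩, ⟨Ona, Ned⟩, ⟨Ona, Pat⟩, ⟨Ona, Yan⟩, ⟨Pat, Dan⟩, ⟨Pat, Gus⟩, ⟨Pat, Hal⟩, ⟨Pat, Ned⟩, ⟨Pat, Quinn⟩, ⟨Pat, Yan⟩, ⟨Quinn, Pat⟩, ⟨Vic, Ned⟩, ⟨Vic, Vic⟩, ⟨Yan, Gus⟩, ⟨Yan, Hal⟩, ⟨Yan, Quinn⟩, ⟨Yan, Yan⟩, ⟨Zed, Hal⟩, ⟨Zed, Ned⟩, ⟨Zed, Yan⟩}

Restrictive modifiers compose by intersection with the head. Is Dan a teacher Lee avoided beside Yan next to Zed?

⟦Lee avoided⟧ = {x : ⟨Lee, x⟩ ∈ ⟦avoided⟧} = {Hal, Lee, Ona, Pat, Quinn, Vic, Yan, Zed}
⟦beside Yan⟧ = {x : ⟨x, Yan⟩ ∈ ⟦beside⟧} = {Hal, Lee, Ned, Ona, Pat, Yan, Zed}
⟦next to Zed⟧ = {x : ⟨x, Zed⟩ ∈ ⟦next to⟧} = {Gus, Lee, Ned, Ona, Pat, Vic, Yan}
⟦teacher⟧ = {Dan, Gus, Hal, Ona, Pat, Yan, Zed}
… ∩ ⟦Lee avoided⟧ = {Dan, Gus, Hal, Ona, Pat, Yan, Zed} ∩ {Hal, Lee, Ona, Pat, Quinn, Vic, Yan, Zed} = {Hal, Ona, Pat, Yan, Zed}
… ∩ ⟦beside Yan⟧ = {Hal, Ona, Pat, Yan, Zed} ∩ {Hal, Lee, Ned, Ona, Pat, Yan, Zed} = {Hal, Ona, Pat, Yan, Zed}
… ∩ ⟦next to Zed⟧ = {Hal, Ona, Pat, Yan, Zed} ∩ {Gus, Lee, Ned, Ona, Pat, Vic, Yan} = {Ona, Pat, Yan}
⟦teacher Lee avoided beside Yan next to Zed⟧ = {Ona, Pat, Yan}; Dan ∉ this set.

no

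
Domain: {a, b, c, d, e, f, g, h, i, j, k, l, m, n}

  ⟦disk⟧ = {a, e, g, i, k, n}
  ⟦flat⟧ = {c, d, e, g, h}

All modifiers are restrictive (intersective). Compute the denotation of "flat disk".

{e, g}

⟦disk⟧ = {a, e, g, i, k, n}
… ∩ ⟦flat⟧ = {a, e, g, i, k, n} ∩ {c, d, e, g, h} = {e, g}
So ⟦flat disk⟧ = {e, g}.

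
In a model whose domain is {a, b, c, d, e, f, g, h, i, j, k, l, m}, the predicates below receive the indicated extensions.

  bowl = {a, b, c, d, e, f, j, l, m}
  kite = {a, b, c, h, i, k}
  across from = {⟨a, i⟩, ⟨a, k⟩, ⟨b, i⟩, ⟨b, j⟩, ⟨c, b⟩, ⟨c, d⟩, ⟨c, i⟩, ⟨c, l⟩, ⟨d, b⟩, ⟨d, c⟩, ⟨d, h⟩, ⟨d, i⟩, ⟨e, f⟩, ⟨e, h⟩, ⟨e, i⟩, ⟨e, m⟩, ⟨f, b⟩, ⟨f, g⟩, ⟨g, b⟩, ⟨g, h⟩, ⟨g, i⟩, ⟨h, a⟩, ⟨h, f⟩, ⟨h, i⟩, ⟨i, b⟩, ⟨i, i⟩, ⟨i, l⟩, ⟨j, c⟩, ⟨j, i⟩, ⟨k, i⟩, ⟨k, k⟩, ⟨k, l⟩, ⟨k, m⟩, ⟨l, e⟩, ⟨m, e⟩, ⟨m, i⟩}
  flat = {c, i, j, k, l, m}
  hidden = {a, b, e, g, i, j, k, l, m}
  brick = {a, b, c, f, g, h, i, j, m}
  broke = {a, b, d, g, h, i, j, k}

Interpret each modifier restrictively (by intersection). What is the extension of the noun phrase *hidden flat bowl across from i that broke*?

⟦across from i⟧ = {x : ⟨x, i⟩ ∈ ⟦across from⟧} = {a, b, c, d, e, g, h, i, j, k, m}
⟦that broke⟧ = ⟦broke⟧ = {a, b, d, g, h, i, j, k}
⟦bowl⟧ = {a, b, c, d, e, f, j, l, m}
… ∩ ⟦across from i⟧ = {a, b, c, d, e, f, j, l, m} ∩ {a, b, c, d, e, g, h, i, j, k, m} = {a, b, c, d, e, j, m}
… ∩ ⟦that broke⟧ = {a, b, c, d, e, j, m} ∩ {a, b, d, g, h, i, j, k} = {a, b, d, j}
… ∩ ⟦hidden⟧ = {a, b, d, j} ∩ {a, b, e, g, i, j, k, l, m} = {a, b, j}
… ∩ ⟦flat⟧ = {a, b, j} ∩ {c, i, j, k, l, m} = {j}
So ⟦hidden flat bowl across from i that broke⟧ = {j}.

{j}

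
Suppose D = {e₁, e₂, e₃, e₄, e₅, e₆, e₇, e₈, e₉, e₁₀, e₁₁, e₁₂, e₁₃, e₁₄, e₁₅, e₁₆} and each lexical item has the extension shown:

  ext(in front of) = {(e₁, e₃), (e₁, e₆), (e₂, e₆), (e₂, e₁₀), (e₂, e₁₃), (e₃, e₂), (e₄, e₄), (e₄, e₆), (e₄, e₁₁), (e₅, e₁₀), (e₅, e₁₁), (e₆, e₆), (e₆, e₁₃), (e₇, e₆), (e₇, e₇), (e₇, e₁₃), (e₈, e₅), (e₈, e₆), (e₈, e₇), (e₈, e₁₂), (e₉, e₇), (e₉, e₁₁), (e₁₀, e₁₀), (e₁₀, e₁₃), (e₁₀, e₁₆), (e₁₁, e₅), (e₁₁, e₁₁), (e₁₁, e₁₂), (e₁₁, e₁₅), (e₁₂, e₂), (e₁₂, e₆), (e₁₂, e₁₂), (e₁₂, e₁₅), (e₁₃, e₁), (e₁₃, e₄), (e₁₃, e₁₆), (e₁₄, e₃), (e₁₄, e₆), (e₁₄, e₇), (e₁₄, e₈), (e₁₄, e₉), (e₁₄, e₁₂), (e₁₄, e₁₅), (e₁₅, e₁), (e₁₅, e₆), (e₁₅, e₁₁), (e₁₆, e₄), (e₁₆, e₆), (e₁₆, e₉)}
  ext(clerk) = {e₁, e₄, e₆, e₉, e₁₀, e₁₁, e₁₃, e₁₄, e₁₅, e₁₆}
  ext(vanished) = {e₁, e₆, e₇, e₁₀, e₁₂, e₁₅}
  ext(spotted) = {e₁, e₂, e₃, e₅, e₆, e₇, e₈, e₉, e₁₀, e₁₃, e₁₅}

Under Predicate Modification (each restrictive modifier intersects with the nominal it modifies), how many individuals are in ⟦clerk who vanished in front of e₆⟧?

3

⟦who vanished⟧ = ⟦vanished⟧ = {e₁, e₆, e₇, e₁₀, e₁₂, e₁₅}
⟦in front of e₆⟧ = {x : ⟨x, e₆⟩ ∈ ⟦in front of⟧} = {e₁, e₂, e₄, e₆, e₇, e₈, e₁₂, e₁₄, e₁₅, e₁₆}
⟦clerk⟧ = {e₁, e₄, e₆, e₉, e₁₀, e₁₁, e₁₃, e₁₄, e₁₅, e₁₆}
… ∩ ⟦who vanished⟧ = {e₁, e₄, e₆, e₉, e₁₀, e₁₁, e₁₃, e₁₄, e₁₅, e₁₆} ∩ {e₁, e₆, e₇, e₁₀, e₁₂, e₁₅} = {e₁, e₆, e₁₀, e₁₅}
… ∩ ⟦in front of e₆⟧ = {e₁, e₆, e₁₀, e₁₅} ∩ {e₁, e₂, e₄, e₆, e₇, e₈, e₁₂, e₁₄, e₁₅, e₁₆} = {e₁, e₆, e₁₅}
⟦clerk who vanished in front of e₆⟧ = {e₁, e₆, e₁₅}, so the cardinality is 3.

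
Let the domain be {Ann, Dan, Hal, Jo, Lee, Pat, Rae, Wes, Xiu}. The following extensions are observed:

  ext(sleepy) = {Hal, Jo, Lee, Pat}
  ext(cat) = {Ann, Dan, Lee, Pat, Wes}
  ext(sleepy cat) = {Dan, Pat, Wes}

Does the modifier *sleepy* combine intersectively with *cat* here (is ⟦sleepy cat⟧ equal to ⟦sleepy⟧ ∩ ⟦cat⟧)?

⟦sleepy⟧ ∩ ⟦cat⟧ = {Hal, Jo, Lee, Pat} ∩ {Ann, Dan, Lee, Pat, Wes} = {Lee, Pat}
Observed ⟦sleepy cat⟧ = {Dan, Pat, Wes}.
These differ, so the modifier is not intersective in this model.

no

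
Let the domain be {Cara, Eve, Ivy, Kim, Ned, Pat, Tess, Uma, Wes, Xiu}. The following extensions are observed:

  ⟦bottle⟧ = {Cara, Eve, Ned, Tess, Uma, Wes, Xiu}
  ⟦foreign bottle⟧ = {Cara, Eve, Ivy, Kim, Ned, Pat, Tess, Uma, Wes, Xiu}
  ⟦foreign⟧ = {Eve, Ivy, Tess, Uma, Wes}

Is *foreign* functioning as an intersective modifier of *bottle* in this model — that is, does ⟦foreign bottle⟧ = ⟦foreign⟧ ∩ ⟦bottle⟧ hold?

no

⟦foreign⟧ ∩ ⟦bottle⟧ = {Eve, Ivy, Tess, Uma, Wes} ∩ {Cara, Eve, Ned, Tess, Uma, Wes, Xiu} = {Eve, Tess, Uma, Wes}
Observed ⟦foreign bottle⟧ = {Cara, Eve, Ivy, Kim, Ned, Pat, Tess, Uma, Wes, Xiu}.
These differ, so the modifier is not intersective in this model.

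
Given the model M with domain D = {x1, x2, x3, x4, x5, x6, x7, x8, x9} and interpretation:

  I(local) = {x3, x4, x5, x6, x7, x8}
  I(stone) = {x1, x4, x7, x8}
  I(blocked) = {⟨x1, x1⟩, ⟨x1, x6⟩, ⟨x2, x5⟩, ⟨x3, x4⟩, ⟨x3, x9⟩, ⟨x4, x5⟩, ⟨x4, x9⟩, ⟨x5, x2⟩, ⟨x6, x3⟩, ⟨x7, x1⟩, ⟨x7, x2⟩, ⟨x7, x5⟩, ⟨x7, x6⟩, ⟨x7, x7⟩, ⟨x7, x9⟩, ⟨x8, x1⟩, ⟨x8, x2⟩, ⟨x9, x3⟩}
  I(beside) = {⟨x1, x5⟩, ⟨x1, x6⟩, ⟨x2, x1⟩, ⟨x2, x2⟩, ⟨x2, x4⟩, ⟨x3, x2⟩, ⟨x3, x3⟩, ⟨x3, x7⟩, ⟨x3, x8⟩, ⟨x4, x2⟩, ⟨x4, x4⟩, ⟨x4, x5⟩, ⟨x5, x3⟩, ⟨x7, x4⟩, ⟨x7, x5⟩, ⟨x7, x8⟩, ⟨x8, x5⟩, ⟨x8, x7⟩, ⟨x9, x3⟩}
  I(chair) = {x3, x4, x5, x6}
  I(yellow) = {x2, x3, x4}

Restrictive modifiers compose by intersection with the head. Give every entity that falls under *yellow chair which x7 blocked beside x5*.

⟦which x7 blocked⟧ = {x : ⟨x7, x⟩ ∈ ⟦blocked⟧} = {x1, x2, x5, x6, x7, x9}
⟦beside x5⟧ = {x : ⟨x, x5⟩ ∈ ⟦beside⟧} = {x1, x4, x7, x8}
⟦chair⟧ = {x3, x4, x5, x6}
… ∩ ⟦which x7 blocked⟧ = {x3, x4, x5, x6} ∩ {x1, x2, x5, x6, x7, x9} = {x5, x6}
… ∩ ⟦beside x5⟧ = {x5, x6} ∩ {x1, x4, x7, x8} = ∅
… ∩ ⟦yellow⟧ = ∅ ∩ {x2, x3, x4} = ∅
So ⟦yellow chair which x7 blocked beside x5⟧ = { }.

{ }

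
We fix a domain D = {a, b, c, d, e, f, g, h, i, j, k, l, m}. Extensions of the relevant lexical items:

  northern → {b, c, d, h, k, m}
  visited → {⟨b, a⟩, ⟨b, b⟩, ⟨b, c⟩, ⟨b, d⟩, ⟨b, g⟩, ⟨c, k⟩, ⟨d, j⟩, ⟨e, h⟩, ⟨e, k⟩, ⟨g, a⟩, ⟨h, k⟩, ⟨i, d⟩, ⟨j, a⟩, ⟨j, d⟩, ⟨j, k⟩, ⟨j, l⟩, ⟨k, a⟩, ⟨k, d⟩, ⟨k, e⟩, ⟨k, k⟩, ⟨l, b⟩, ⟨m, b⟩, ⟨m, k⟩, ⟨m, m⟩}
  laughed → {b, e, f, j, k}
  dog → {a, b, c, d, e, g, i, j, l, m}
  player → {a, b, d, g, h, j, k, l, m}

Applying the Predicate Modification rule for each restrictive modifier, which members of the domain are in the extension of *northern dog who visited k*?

⟦who visited k⟧ = {x : ⟨x, k⟩ ∈ ⟦visited⟧} = {c, e, h, j, k, m}
⟦dog⟧ = {a, b, c, d, e, g, i, j, l, m}
… ∩ ⟦who visited k⟧ = {a, b, c, d, e, g, i, j, l, m} ∩ {c, e, h, j, k, m} = {c, e, j, m}
… ∩ ⟦northern⟧ = {c, e, j, m} ∩ {b, c, d, h, k, m} = {c, m}
So ⟦northern dog who visited k⟧ = {c, m}.

{c, m}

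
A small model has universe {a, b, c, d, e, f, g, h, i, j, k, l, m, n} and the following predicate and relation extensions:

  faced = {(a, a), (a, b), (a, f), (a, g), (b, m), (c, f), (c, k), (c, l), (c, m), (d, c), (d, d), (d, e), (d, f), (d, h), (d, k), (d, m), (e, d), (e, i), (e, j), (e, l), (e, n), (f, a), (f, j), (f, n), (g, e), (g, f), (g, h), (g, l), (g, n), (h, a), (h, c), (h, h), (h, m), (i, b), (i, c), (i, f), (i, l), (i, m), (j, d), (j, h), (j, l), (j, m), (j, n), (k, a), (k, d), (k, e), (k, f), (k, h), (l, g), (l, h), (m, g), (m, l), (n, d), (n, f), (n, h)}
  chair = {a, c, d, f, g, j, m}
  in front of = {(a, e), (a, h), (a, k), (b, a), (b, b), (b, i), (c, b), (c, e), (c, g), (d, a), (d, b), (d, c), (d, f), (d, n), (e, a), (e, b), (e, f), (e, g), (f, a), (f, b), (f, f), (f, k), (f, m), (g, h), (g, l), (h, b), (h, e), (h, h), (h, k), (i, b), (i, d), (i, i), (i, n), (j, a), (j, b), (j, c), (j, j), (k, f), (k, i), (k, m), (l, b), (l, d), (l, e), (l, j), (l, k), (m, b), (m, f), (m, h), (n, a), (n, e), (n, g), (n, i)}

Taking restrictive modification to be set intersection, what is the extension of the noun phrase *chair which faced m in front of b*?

{c, d, j}

⟦which faced m⟧ = {x : ⟨x, m⟩ ∈ ⟦faced⟧} = {b, c, d, h, i, j}
⟦in front of b⟧ = {x : ⟨x, b⟩ ∈ ⟦in front of⟧} = {b, c, d, e, f, h, i, j, l, m}
⟦chair⟧ = {a, c, d, f, g, j, m}
… ∩ ⟦which faced m⟧ = {a, c, d, f, g, j, m} ∩ {b, c, d, h, i, j} = {c, d, j}
… ∩ ⟦in front of b⟧ = {c, d, j} ∩ {b, c, d, e, f, h, i, j, l, m} = {c, d, j}
So ⟦chair which faced m in front of b⟧ = {c, d, j}.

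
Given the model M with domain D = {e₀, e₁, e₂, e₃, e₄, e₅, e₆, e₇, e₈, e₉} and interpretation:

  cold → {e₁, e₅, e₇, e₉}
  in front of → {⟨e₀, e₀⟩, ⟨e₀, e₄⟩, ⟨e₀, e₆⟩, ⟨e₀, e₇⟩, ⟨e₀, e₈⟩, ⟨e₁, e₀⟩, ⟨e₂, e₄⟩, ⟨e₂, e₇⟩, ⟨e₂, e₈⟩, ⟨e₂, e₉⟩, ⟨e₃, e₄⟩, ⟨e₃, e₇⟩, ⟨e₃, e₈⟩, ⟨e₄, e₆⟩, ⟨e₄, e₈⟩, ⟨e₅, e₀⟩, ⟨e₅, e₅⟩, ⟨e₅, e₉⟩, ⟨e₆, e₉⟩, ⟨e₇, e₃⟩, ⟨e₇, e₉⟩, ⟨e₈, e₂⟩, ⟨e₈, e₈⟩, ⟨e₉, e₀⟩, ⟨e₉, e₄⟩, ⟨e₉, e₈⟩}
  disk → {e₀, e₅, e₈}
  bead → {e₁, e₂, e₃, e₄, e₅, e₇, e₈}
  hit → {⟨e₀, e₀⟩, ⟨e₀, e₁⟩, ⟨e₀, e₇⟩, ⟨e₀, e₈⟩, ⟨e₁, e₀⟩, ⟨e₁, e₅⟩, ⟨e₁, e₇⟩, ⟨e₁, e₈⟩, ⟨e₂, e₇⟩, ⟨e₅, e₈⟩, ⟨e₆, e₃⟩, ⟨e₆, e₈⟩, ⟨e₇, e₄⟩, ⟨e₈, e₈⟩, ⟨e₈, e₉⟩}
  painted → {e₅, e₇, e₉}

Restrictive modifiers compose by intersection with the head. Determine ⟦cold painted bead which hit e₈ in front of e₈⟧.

⟦which hit e₈⟧ = {x : ⟨x, e₈⟩ ∈ ⟦hit⟧} = {e₀, e₁, e₅, e₆, e₈}
⟦in front of e₈⟧ = {x : ⟨x, e₈⟩ ∈ ⟦in front of⟧} = {e₀, e₂, e₃, e₄, e₈, e₉}
⟦bead⟧ = {e₁, e₂, e₃, e₄, e₅, e₇, e₈}
… ∩ ⟦which hit e₈⟧ = {e₁, e₂, e₃, e₄, e₅, e₇, e₈} ∩ {e₀, e₁, e₅, e₆, e₈} = {e₁, e₅, e₈}
… ∩ ⟦in front of e₈⟧ = {e₁, e₅, e₈} ∩ {e₀, e₂, e₃, e₄, e₈, e₉} = {e₈}
… ∩ ⟦cold⟧ = {e₈} ∩ {e₁, e₅, e₇, e₉} = ∅
… ∩ ⟦painted⟧ = ∅ ∩ {e₅, e₇, e₉} = ∅
So ⟦cold painted bead which hit e₈ in front of e₈⟧ = {}.

{}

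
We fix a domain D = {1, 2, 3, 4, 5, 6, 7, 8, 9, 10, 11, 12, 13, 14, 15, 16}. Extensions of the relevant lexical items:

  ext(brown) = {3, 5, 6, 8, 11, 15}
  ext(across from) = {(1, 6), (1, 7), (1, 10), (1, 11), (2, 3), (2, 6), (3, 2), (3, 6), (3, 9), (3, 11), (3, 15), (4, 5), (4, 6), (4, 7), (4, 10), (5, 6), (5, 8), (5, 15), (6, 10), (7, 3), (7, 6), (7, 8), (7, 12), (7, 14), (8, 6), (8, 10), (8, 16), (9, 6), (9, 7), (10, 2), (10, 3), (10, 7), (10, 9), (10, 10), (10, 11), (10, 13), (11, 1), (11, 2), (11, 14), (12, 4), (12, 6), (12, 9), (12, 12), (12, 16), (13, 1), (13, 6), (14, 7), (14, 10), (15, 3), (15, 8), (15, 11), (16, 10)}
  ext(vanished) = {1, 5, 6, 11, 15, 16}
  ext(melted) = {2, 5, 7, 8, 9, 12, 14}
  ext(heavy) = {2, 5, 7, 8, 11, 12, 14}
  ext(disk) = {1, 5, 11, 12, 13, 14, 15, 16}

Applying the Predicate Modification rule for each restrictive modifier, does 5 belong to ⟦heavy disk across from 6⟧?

yes

⟦across from 6⟧ = {x : ⟨x, 6⟩ ∈ ⟦across from⟧} = {1, 2, 3, 4, 5, 7, 8, 9, 12, 13}
⟦disk⟧ = {1, 5, 11, 12, 13, 14, 15, 16}
… ∩ ⟦across from 6⟧ = {1, 5, 11, 12, 13, 14, 15, 16} ∩ {1, 2, 3, 4, 5, 7, 8, 9, 12, 13} = {1, 5, 12, 13}
… ∩ ⟦heavy⟧ = {1, 5, 12, 13} ∩ {2, 5, 7, 8, 11, 12, 14} = {5, 12}
⟦heavy disk across from 6⟧ = {5, 12}; 5 ∈ this set.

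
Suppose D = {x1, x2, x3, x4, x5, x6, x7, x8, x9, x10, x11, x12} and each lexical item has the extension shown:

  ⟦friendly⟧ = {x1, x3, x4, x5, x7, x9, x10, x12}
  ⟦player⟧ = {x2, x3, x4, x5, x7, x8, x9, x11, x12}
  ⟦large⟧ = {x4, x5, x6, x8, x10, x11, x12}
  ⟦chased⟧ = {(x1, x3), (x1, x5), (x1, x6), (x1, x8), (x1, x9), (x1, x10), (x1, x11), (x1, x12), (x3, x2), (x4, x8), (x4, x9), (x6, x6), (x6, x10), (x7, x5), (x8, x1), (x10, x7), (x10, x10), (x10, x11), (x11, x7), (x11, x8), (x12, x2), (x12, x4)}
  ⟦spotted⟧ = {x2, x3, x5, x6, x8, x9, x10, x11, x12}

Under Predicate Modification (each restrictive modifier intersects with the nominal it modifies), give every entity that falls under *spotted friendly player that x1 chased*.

⟦that x1 chased⟧ = {x : ⟨x1, x⟩ ∈ ⟦chased⟧} = {x3, x5, x6, x8, x9, x10, x11, x12}
⟦player⟧ = {x2, x3, x4, x5, x7, x8, x9, x11, x12}
… ∩ ⟦that x1 chased⟧ = {x2, x3, x4, x5, x7, x8, x9, x11, x12} ∩ {x3, x5, x6, x8, x9, x10, x11, x12} = {x3, x5, x8, x9, x11, x12}
… ∩ ⟦spotted⟧ = {x3, x5, x8, x9, x11, x12} ∩ {x2, x3, x5, x6, x8, x9, x10, x11, x12} = {x3, x5, x8, x9, x11, x12}
… ∩ ⟦friendly⟧ = {x3, x5, x8, x9, x11, x12} ∩ {x1, x3, x4, x5, x7, x9, x10, x12} = {x3, x5, x9, x12}
So ⟦spotted friendly player that x1 chased⟧ = {x3, x5, x9, x12}.

{x3, x5, x9, x12}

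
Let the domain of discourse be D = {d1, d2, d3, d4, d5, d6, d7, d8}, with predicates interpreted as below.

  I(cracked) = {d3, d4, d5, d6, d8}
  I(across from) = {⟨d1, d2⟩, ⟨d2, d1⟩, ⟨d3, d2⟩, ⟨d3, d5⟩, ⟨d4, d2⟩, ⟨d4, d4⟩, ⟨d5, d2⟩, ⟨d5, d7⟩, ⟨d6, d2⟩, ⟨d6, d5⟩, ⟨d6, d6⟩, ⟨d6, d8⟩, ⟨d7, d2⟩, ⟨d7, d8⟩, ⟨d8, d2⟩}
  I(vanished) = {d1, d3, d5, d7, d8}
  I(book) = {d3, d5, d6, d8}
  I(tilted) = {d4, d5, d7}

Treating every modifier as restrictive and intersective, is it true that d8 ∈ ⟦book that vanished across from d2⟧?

⟦that vanished⟧ = ⟦vanished⟧ = {d1, d3, d5, d7, d8}
⟦across from d2⟧ = {x : ⟨x, d2⟩ ∈ ⟦across from⟧} = {d1, d3, d4, d5, d6, d7, d8}
⟦book⟧ = {d3, d5, d6, d8}
… ∩ ⟦that vanished⟧ = {d3, d5, d6, d8} ∩ {d1, d3, d5, d7, d8} = {d3, d5, d8}
… ∩ ⟦across from d2⟧ = {d3, d5, d8} ∩ {d1, d3, d4, d5, d6, d7, d8} = {d3, d5, d8}
⟦book that vanished across from d2⟧ = {d3, d5, d8}; d8 ∈ this set.

yes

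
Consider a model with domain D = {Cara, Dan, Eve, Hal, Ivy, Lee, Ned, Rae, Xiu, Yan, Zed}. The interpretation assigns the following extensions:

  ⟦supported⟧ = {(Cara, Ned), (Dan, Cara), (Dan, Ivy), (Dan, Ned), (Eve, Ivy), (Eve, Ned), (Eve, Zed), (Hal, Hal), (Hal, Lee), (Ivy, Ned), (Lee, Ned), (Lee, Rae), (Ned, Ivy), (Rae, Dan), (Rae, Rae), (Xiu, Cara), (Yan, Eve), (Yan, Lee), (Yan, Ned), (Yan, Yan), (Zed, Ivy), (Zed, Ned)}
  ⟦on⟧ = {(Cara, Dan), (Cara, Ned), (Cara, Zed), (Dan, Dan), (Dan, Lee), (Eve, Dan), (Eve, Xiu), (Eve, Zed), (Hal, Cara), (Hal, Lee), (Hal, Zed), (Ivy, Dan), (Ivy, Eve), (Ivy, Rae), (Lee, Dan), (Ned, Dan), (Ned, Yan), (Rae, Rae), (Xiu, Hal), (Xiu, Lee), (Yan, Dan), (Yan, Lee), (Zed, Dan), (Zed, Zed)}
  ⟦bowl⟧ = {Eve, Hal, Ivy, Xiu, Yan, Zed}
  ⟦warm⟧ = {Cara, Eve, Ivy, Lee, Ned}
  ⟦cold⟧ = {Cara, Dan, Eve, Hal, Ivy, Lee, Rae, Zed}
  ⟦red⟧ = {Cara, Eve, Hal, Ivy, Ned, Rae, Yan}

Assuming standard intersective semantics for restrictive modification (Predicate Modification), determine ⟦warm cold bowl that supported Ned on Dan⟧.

⟦that supported Ned⟧ = {x : ⟨x, Ned⟩ ∈ ⟦supported⟧} = {Cara, Dan, Eve, Ivy, Lee, Yan, Zed}
⟦on Dan⟧ = {x : ⟨x, Dan⟩ ∈ ⟦on⟧} = {Cara, Dan, Eve, Ivy, Lee, Ned, Yan, Zed}
⟦bowl⟧ = {Eve, Hal, Ivy, Xiu, Yan, Zed}
… ∩ ⟦that supported Ned⟧ = {Eve, Hal, Ivy, Xiu, Yan, Zed} ∩ {Cara, Dan, Eve, Ivy, Lee, Yan, Zed} = {Eve, Ivy, Yan, Zed}
… ∩ ⟦on Dan⟧ = {Eve, Ivy, Yan, Zed} ∩ {Cara, Dan, Eve, Ivy, Lee, Ned, Yan, Zed} = {Eve, Ivy, Yan, Zed}
… ∩ ⟦warm⟧ = {Eve, Ivy, Yan, Zed} ∩ {Cara, Eve, Ivy, Lee, Ned} = {Eve, Ivy}
… ∩ ⟦cold⟧ = {Eve, Ivy} ∩ {Cara, Dan, Eve, Hal, Ivy, Lee, Rae, Zed} = {Eve, Ivy}
So ⟦warm cold bowl that supported Ned on Dan⟧ = {Eve, Ivy}.

{Eve, Ivy}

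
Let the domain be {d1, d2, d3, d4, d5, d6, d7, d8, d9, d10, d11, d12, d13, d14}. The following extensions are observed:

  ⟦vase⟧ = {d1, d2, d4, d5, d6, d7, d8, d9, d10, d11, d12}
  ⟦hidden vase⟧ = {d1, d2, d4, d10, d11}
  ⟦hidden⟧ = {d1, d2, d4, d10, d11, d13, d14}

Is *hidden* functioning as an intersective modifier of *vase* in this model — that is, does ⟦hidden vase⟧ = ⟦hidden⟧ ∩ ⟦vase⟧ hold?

yes

⟦hidden⟧ ∩ ⟦vase⟧ = {d1, d2, d4, d10, d11, d13, d14} ∩ {d1, d2, d4, d5, d6, d7, d8, d9, d10, d11, d12} = {d1, d2, d4, d10, d11}
Observed ⟦hidden vase⟧ = {d1, d2, d4, d10, d11}.
These coincide, so the modifier is intersective here.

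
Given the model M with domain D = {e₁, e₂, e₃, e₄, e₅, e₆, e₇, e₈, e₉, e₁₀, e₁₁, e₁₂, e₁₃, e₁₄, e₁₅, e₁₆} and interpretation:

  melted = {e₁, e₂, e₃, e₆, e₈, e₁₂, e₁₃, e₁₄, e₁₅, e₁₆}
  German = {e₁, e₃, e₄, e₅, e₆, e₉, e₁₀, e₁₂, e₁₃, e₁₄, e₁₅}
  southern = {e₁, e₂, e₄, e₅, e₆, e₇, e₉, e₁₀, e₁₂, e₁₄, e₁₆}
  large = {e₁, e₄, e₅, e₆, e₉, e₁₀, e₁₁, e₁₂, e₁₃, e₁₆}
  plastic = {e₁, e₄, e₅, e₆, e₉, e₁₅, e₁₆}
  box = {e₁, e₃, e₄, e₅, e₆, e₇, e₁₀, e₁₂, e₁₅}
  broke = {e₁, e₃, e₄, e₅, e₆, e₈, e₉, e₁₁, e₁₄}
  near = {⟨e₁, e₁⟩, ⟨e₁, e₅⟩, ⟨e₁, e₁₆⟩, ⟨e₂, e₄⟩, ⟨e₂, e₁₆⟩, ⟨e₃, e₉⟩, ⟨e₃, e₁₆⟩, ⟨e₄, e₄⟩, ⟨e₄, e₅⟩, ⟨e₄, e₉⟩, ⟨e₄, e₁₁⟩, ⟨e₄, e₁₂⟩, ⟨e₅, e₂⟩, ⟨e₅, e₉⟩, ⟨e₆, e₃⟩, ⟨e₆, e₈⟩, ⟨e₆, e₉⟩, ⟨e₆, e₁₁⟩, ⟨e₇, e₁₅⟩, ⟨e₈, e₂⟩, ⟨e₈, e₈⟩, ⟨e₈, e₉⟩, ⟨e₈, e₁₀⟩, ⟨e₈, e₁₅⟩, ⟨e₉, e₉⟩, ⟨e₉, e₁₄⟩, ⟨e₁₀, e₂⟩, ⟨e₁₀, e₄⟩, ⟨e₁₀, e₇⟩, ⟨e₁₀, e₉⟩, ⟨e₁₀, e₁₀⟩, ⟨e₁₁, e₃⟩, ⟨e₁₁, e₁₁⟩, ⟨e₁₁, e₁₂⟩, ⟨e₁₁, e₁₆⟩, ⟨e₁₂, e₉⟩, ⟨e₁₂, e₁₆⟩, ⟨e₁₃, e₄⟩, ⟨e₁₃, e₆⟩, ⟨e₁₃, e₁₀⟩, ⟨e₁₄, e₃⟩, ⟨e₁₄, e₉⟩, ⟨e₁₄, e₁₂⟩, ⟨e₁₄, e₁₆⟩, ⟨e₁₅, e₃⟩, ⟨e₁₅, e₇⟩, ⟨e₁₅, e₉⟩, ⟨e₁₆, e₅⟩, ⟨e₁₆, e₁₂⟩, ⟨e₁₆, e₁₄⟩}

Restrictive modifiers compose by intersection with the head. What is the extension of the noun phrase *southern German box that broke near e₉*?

{e₄, e₅, e₆}

⟦that broke⟧ = ⟦broke⟧ = {e₁, e₃, e₄, e₅, e₆, e₈, e₉, e₁₁, e₁₄}
⟦near e₉⟧ = {x : ⟨x, e₉⟩ ∈ ⟦near⟧} = {e₃, e₄, e₅, e₆, e₈, e₉, e₁₀, e₁₂, e₁₄, e₁₅}
⟦box⟧ = {e₁, e₃, e₄, e₅, e₆, e₇, e₁₀, e₁₂, e₁₅}
… ∩ ⟦that broke⟧ = {e₁, e₃, e₄, e₅, e₆, e₇, e₁₀, e₁₂, e₁₅} ∩ {e₁, e₃, e₄, e₅, e₆, e₈, e₉, e₁₁, e₁₄} = {e₁, e₃, e₄, e₅, e₆}
… ∩ ⟦near e₉⟧ = {e₁, e₃, e₄, e₅, e₆} ∩ {e₃, e₄, e₅, e₆, e₈, e₉, e₁₀, e₁₂, e₁₄, e₁₅} = {e₃, e₄, e₅, e₆}
… ∩ ⟦southern⟧ = {e₃, e₄, e₅, e₆} ∩ {e₁, e₂, e₄, e₅, e₆, e₇, e₉, e₁₀, e₁₂, e₁₄, e₁₆} = {e₄, e₅, e₆}
… ∩ ⟦German⟧ = {e₄, e₅, e₆} ∩ {e₁, e₃, e₄, e₅, e₆, e₉, e₁₀, e₁₂, e₁₃, e₁₄, e₁₅} = {e₄, e₅, e₆}
So ⟦southern German box that broke near e₉⟧ = {e₄, e₅, e₆}.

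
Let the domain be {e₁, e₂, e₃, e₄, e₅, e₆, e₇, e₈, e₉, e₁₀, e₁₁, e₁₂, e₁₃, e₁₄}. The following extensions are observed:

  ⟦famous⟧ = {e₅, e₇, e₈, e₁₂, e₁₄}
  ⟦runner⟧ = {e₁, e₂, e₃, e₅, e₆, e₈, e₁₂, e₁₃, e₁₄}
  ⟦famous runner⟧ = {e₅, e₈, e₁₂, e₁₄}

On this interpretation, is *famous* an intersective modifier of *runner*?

⟦famous⟧ ∩ ⟦runner⟧ = {e₅, e₇, e₈, e₁₂, e₁₄} ∩ {e₁, e₂, e₃, e₅, e₆, e₈, e₁₂, e₁₃, e₁₄} = {e₅, e₈, e₁₂, e₁₄}
Observed ⟦famous runner⟧ = {e₅, e₈, e₁₂, e₁₄}.
These coincide, so the modifier is intersective here.

yes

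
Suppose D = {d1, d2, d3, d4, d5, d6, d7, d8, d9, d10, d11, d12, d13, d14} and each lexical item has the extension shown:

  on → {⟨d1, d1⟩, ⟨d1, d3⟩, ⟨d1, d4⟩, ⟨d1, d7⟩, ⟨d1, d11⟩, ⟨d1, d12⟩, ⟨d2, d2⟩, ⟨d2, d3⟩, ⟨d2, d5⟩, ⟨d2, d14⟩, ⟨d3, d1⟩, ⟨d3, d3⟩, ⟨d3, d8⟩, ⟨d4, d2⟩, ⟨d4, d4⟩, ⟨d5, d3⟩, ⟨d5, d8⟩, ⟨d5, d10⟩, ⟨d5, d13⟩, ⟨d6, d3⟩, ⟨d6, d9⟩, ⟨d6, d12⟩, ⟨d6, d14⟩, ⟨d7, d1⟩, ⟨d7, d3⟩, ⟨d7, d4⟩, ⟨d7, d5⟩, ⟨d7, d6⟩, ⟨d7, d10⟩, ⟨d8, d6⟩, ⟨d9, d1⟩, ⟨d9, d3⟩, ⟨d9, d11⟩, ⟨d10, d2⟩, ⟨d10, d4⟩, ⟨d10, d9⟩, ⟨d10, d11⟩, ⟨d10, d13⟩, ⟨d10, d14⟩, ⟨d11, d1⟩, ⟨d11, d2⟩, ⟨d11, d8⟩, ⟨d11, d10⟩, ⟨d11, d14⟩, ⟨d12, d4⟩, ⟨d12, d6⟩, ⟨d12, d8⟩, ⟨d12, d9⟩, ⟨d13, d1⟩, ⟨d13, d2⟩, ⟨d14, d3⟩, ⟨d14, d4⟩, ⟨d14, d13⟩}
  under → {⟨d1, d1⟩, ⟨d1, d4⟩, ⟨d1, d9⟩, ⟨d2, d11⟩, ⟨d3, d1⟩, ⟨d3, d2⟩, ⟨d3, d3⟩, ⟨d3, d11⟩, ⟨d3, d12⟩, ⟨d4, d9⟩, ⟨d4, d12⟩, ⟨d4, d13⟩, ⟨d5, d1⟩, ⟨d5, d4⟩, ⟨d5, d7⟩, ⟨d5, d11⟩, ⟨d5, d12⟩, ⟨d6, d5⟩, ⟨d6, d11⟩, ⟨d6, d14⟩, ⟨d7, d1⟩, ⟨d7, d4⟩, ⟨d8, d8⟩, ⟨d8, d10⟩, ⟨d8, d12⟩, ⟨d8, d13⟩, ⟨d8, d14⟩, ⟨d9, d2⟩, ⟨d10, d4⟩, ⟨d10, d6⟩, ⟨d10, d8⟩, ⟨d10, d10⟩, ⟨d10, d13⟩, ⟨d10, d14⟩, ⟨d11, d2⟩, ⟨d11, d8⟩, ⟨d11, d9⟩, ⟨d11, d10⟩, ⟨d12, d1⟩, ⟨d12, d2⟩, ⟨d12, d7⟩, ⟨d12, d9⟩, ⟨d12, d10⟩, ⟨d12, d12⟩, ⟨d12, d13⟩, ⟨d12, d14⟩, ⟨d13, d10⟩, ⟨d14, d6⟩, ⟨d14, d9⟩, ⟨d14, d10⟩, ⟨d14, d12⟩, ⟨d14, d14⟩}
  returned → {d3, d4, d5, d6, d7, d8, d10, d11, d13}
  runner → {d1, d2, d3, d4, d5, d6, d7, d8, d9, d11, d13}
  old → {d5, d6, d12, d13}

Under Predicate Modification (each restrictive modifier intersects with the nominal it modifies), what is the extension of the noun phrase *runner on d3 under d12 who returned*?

⟦on d3⟧ = {x : ⟨x, d3⟩ ∈ ⟦on⟧} = {d1, d2, d3, d5, d6, d7, d9, d14}
⟦under d12⟧ = {x : ⟨x, d12⟩ ∈ ⟦under⟧} = {d3, d4, d5, d8, d12, d14}
⟦who returned⟧ = ⟦returned⟧ = {d3, d4, d5, d6, d7, d8, d10, d11, d13}
⟦runner⟧ = {d1, d2, d3, d4, d5, d6, d7, d8, d9, d11, d13}
… ∩ ⟦on d3⟧ = {d1, d2, d3, d4, d5, d6, d7, d8, d9, d11, d13} ∩ {d1, d2, d3, d5, d6, d7, d9, d14} = {d1, d2, d3, d5, d6, d7, d9}
… ∩ ⟦under d12⟧ = {d1, d2, d3, d5, d6, d7, d9} ∩ {d3, d4, d5, d8, d12, d14} = {d3, d5}
… ∩ ⟦who returned⟧ = {d3, d5} ∩ {d3, d4, d5, d6, d7, d8, d10, d11, d13} = {d3, d5}
So ⟦runner on d3 under d12 who returned⟧ = {d3, d5}.

{d3, d5}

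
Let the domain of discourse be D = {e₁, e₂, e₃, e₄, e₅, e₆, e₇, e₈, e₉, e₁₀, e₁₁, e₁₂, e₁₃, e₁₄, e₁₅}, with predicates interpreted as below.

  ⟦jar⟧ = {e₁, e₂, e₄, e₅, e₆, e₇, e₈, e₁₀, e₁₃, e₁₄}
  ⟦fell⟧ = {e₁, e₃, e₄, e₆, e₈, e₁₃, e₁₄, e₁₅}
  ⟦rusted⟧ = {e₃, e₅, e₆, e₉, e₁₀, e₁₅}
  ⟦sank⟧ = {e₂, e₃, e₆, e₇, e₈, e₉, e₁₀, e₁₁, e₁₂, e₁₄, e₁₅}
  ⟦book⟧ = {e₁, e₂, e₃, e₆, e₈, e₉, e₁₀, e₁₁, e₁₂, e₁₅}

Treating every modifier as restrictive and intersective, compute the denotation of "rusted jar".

{e₅, e₆, e₁₀}

⟦jar⟧ = {e₁, e₂, e₄, e₅, e₆, e₇, e₈, e₁₀, e₁₃, e₁₄}
… ∩ ⟦rusted⟧ = {e₁, e₂, e₄, e₅, e₆, e₇, e₈, e₁₀, e₁₃, e₁₄} ∩ {e₃, e₅, e₆, e₉, e₁₀, e₁₅} = {e₅, e₆, e₁₀}
So ⟦rusted jar⟧ = {e₅, e₆, e₁₀}.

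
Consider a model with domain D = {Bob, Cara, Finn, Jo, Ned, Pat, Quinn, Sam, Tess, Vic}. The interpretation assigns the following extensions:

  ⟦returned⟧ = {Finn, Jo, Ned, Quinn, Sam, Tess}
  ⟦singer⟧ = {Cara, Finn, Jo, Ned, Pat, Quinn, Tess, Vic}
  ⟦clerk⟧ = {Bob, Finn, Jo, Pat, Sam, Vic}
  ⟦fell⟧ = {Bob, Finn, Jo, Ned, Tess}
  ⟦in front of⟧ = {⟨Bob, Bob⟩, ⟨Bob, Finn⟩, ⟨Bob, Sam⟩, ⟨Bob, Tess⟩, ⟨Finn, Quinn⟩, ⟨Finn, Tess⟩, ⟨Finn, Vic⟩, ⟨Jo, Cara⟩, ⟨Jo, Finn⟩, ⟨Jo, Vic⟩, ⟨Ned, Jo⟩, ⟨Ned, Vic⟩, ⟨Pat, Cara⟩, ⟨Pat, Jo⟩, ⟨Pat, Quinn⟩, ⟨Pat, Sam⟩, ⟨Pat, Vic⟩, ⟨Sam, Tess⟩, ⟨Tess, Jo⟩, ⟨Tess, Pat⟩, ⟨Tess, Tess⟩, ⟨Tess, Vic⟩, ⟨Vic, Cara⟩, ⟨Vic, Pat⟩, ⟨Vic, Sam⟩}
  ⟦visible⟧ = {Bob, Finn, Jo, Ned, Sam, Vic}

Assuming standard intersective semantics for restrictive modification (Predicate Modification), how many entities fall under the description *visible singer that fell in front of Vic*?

⟦that fell⟧ = ⟦fell⟧ = {Bob, Finn, Jo, Ned, Tess}
⟦in front of Vic⟧ = {x : ⟨x, Vic⟩ ∈ ⟦in front of⟧} = {Finn, Jo, Ned, Pat, Tess}
⟦singer⟧ = {Cara, Finn, Jo, Ned, Pat, Quinn, Tess, Vic}
… ∩ ⟦that fell⟧ = {Cara, Finn, Jo, Ned, Pat, Quinn, Tess, Vic} ∩ {Bob, Finn, Jo, Ned, Tess} = {Finn, Jo, Ned, Tess}
… ∩ ⟦in front of Vic⟧ = {Finn, Jo, Ned, Tess} ∩ {Finn, Jo, Ned, Pat, Tess} = {Finn, Jo, Ned, Tess}
… ∩ ⟦visible⟧ = {Finn, Jo, Ned, Tess} ∩ {Bob, Finn, Jo, Ned, Sam, Vic} = {Finn, Jo, Ned}
⟦visible singer that fell in front of Vic⟧ = {Finn, Jo, Ned}, so the cardinality is 3.

3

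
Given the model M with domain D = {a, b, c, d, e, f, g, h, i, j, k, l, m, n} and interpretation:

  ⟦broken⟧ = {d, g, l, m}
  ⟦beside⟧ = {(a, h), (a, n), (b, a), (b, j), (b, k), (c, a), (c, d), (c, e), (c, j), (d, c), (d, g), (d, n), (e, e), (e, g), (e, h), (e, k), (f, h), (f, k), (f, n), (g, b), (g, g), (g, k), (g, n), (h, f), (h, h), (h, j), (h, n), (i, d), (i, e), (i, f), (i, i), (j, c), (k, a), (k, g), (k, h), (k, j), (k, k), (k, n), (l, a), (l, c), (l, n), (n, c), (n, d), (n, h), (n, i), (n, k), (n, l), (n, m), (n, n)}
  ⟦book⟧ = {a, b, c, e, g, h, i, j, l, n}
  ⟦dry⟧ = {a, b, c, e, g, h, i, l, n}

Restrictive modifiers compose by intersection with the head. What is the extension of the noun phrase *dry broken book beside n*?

{g, l}

⟦beside n⟧ = {x : ⟨x, n⟩ ∈ ⟦beside⟧} = {a, d, f, g, h, k, l, n}
⟦book⟧ = {a, b, c, e, g, h, i, j, l, n}
… ∩ ⟦beside n⟧ = {a, b, c, e, g, h, i, j, l, n} ∩ {a, d, f, g, h, k, l, n} = {a, g, h, l, n}
… ∩ ⟦dry⟧ = {a, g, h, l, n} ∩ {a, b, c, e, g, h, i, l, n} = {a, g, h, l, n}
… ∩ ⟦broken⟧ = {a, g, h, l, n} ∩ {d, g, l, m} = {g, l}
So ⟦dry broken book beside n⟧ = {g, l}.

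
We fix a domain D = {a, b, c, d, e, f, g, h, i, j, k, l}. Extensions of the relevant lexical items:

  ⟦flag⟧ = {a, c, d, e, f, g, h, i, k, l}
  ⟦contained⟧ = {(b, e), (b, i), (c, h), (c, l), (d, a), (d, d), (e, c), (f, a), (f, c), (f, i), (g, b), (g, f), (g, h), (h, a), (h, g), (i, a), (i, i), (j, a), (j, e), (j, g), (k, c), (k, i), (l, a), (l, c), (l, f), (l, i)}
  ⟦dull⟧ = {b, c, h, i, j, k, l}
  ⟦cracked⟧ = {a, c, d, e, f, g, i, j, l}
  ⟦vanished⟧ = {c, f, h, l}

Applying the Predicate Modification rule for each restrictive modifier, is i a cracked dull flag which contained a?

yes

⟦which contained a⟧ = {x : ⟨x, a⟩ ∈ ⟦contained⟧} = {d, f, h, i, j, l}
⟦flag⟧ = {a, c, d, e, f, g, h, i, k, l}
… ∩ ⟦which contained a⟧ = {a, c, d, e, f, g, h, i, k, l} ∩ {d, f, h, i, j, l} = {d, f, h, i, l}
… ∩ ⟦cracked⟧ = {d, f, h, i, l} ∩ {a, c, d, e, f, g, i, j, l} = {d, f, i, l}
… ∩ ⟦dull⟧ = {d, f, i, l} ∩ {b, c, h, i, j, k, l} = {i, l}
⟦cracked dull flag which contained a⟧ = {i, l}; i ∈ this set.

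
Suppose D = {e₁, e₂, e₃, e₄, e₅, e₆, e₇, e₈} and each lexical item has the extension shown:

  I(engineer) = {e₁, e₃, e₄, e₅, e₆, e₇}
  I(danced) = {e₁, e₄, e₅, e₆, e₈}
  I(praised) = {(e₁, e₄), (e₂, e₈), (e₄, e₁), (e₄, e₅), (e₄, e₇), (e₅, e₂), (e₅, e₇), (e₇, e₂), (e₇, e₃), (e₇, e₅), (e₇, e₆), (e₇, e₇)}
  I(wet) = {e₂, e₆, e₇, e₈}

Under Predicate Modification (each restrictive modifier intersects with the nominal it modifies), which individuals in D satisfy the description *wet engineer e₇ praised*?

⟦e₇ praised⟧ = {x : ⟨e₇, x⟩ ∈ ⟦praised⟧} = {e₂, e₃, e₅, e₆, e₇}
⟦engineer⟧ = {e₁, e₃, e₄, e₅, e₆, e₇}
… ∩ ⟦e₇ praised⟧ = {e₁, e₃, e₄, e₅, e₆, e₇} ∩ {e₂, e₃, e₅, e₆, e₇} = {e₃, e₅, e₆, e₇}
… ∩ ⟦wet⟧ = {e₃, e₅, e₆, e₇} ∩ {e₂, e₆, e₇, e₈} = {e₆, e₇}
So ⟦wet engineer e₇ praised⟧ = {e₆, e₇}.

{e₆, e₇}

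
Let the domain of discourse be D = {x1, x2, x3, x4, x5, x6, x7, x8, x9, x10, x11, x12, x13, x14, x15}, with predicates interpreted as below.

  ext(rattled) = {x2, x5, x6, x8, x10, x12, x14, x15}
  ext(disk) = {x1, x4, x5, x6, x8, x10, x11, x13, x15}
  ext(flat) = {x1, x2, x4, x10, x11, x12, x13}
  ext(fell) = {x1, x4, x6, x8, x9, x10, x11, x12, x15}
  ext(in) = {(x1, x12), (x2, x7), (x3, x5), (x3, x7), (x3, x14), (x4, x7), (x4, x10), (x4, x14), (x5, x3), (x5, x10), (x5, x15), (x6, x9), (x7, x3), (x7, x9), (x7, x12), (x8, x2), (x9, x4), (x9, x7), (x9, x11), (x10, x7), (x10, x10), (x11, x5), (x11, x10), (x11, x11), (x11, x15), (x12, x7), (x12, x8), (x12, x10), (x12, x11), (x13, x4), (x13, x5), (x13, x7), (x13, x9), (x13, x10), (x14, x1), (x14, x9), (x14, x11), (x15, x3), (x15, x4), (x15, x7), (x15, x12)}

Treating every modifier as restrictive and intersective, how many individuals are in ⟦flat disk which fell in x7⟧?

⟦which fell⟧ = ⟦fell⟧ = {x1, x4, x6, x8, x9, x10, x11, x12, x15}
⟦in x7⟧ = {x : ⟨x, x7⟩ ∈ ⟦in⟧} = {x2, x3, x4, x9, x10, x12, x13, x15}
⟦disk⟧ = {x1, x4, x5, x6, x8, x10, x11, x13, x15}
… ∩ ⟦which fell⟧ = {x1, x4, x5, x6, x8, x10, x11, x13, x15} ∩ {x1, x4, x6, x8, x9, x10, x11, x12, x15} = {x1, x4, x6, x8, x10, x11, x15}
… ∩ ⟦in x7⟧ = {x1, x4, x6, x8, x10, x11, x15} ∩ {x2, x3, x4, x9, x10, x12, x13, x15} = {x4, x10, x15}
… ∩ ⟦flat⟧ = {x4, x10, x15} ∩ {x1, x2, x4, x10, x11, x12, x13} = {x4, x10}
⟦flat disk which fell in x7⟧ = {x4, x10}, so the cardinality is 2.

2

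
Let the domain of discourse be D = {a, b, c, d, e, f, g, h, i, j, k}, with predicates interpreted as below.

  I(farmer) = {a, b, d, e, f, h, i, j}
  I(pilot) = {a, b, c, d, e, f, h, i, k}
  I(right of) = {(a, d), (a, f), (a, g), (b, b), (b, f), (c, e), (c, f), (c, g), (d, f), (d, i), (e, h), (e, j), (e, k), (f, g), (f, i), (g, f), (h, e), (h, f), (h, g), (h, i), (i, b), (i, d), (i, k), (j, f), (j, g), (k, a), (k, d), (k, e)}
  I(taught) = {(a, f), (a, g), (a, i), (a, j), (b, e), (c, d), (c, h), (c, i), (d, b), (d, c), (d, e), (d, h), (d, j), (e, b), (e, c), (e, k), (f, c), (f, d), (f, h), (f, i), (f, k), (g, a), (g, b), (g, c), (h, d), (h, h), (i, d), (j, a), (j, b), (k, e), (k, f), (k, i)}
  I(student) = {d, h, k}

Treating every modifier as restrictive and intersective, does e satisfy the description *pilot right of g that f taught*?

no

⟦right of g⟧ = {x : ⟨x, g⟩ ∈ ⟦right of⟧} = {a, c, f, h, j}
⟦that f taught⟧ = {x : ⟨f, x⟩ ∈ ⟦taught⟧} = {c, d, h, i, k}
⟦pilot⟧ = {a, b, c, d, e, f, h, i, k}
… ∩ ⟦right of g⟧ = {a, b, c, d, e, f, h, i, k} ∩ {a, c, f, h, j} = {a, c, f, h}
… ∩ ⟦that f taught⟧ = {a, c, f, h} ∩ {c, d, h, i, k} = {c, h}
⟦pilot right of g that f taught⟧ = {c, h}; e ∉ this set.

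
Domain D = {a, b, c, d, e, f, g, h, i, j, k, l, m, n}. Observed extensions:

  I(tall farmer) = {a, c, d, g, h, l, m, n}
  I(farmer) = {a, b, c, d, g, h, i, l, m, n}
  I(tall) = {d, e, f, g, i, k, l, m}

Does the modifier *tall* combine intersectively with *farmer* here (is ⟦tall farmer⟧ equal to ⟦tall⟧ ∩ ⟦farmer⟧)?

no

⟦tall⟧ ∩ ⟦farmer⟧ = {d, e, f, g, i, k, l, m} ∩ {a, b, c, d, g, h, i, l, m, n} = {d, g, i, l, m}
Observed ⟦tall farmer⟧ = {a, c, d, g, h, l, m, n}.
These differ, so the modifier is not intersective in this model.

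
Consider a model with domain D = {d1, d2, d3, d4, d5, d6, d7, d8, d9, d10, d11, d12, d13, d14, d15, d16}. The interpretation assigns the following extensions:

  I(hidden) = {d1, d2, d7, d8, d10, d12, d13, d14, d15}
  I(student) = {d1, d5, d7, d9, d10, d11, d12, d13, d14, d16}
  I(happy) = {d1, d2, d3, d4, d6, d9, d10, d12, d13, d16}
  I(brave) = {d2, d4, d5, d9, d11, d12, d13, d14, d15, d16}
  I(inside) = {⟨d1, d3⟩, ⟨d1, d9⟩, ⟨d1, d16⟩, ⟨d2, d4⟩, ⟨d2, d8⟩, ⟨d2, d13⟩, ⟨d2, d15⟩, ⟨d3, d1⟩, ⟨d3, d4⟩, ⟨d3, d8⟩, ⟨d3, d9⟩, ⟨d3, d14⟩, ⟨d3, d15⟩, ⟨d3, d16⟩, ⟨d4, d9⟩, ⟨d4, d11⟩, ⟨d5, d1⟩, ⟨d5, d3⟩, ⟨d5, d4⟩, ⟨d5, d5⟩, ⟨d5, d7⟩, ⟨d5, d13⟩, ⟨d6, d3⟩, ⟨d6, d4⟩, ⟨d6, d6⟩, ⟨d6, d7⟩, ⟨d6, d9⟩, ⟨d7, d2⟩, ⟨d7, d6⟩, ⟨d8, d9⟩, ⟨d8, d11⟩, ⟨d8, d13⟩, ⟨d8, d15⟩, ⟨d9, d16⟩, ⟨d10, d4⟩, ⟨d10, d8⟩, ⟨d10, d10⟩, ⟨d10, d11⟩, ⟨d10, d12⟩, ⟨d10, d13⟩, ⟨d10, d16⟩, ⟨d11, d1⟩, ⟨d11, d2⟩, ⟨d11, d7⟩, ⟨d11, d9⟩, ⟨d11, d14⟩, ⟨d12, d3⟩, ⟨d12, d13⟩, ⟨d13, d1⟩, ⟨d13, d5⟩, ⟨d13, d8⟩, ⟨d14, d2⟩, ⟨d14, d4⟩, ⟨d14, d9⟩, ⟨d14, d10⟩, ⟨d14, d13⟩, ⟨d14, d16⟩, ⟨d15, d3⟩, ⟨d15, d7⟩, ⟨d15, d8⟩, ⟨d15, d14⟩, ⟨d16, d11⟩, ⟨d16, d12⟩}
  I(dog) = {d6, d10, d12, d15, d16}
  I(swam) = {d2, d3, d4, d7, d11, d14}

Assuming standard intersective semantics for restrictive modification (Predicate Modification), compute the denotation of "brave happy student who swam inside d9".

⟦who swam⟧ = ⟦swam⟧ = {d2, d3, d4, d7, d11, d14}
⟦inside d9⟧ = {x : ⟨x, d9⟩ ∈ ⟦inside⟧} = {d1, d3, d4, d6, d8, d11, d14}
⟦student⟧ = {d1, d5, d7, d9, d10, d11, d12, d13, d14, d16}
… ∩ ⟦who swam⟧ = {d1, d5, d7, d9, d10, d11, d12, d13, d14, d16} ∩ {d2, d3, d4, d7, d11, d14} = {d7, d11, d14}
… ∩ ⟦inside d9⟧ = {d7, d11, d14} ∩ {d1, d3, d4, d6, d8, d11, d14} = {d11, d14}
… ∩ ⟦brave⟧ = {d11, d14} ∩ {d2, d4, d5, d9, d11, d12, d13, d14, d15, d16} = {d11, d14}
… ∩ ⟦happy⟧ = {d11, d14} ∩ {d1, d2, d3, d4, d6, d9, d10, d12, d13, d16} = ∅
So ⟦brave happy student who swam inside d9⟧ = { }.

{ }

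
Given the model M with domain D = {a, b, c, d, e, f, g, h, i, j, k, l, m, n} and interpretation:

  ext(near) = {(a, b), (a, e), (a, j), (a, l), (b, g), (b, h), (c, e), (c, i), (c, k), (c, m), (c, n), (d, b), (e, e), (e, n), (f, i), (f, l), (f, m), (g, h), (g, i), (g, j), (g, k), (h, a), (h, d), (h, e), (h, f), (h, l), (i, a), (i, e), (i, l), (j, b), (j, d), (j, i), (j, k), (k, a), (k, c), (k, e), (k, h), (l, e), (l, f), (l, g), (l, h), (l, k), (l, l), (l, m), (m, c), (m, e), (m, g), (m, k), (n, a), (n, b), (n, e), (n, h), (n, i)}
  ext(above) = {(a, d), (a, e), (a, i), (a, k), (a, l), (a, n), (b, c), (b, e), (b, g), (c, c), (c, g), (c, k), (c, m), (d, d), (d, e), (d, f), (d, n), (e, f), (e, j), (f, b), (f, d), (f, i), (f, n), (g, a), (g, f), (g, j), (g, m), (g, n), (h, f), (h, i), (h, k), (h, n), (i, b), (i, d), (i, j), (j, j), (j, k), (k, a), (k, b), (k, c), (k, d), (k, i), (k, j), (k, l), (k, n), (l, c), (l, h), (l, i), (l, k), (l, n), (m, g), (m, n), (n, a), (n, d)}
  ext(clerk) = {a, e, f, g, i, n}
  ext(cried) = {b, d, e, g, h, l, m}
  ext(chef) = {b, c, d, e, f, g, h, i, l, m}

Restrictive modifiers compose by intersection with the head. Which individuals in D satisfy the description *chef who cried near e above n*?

⟦who cried⟧ = ⟦cried⟧ = {b, d, e, g, h, l, m}
⟦near e⟧ = {x : ⟨x, e⟩ ∈ ⟦near⟧} = {a, c, e, h, i, k, l, m, n}
⟦above n⟧ = {x : ⟨x, n⟩ ∈ ⟦above⟧} = {a, d, f, g, h, k, l, m}
⟦chef⟧ = {b, c, d, e, f, g, h, i, l, m}
… ∩ ⟦who cried⟧ = {b, c, d, e, f, g, h, i, l, m} ∩ {b, d, e, g, h, l, m} = {b, d, e, g, h, l, m}
… ∩ ⟦near e⟧ = {b, d, e, g, h, l, m} ∩ {a, c, e, h, i, k, l, m, n} = {e, h, l, m}
… ∩ ⟦above n⟧ = {e, h, l, m} ∩ {a, d, f, g, h, k, l, m} = {h, l, m}
So ⟦chef who cried near e above n⟧ = {h, l, m}.

{h, l, m}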